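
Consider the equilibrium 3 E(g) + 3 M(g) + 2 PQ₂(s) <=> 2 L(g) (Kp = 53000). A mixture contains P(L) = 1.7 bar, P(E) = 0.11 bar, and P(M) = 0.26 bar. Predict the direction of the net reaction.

in the reverse direction

(PQ₂ is a pure solid — omitted from Qp.)
Qp = P(L)² / (P(E)³·P(M)³) = (1.7)² / ((0.11)³·(0.26)³) = 1.2e5
Qp = 1.2e5 > Kp = 53000, so the reverse reaction proceeds.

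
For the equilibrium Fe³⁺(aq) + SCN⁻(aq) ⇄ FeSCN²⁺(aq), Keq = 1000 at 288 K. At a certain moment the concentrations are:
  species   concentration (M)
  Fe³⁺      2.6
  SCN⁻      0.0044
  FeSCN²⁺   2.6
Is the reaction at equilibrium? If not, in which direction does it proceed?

Q = [FeSCN²⁺] / ([Fe³⁺]·[SCN⁻]) = (2.6) / ((2.6)·(0.0044)) = 230
Q = 230 < Keq = 1000, so the forward reaction proceeds.

to the right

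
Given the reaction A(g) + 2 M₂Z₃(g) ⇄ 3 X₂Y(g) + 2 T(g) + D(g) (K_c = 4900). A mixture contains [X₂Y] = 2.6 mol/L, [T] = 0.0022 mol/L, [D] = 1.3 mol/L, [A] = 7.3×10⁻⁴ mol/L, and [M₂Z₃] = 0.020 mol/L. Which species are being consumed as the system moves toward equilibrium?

Q_c = [X₂Y]³·[T]²·[D] / ([A]·[M₂Z₃]²) = (2.6)³·(0.0022)²·(1.3) / ((7.3×10⁻⁴)·(0.020)²) = 380
Q_c = 380 < K_c = 4900: net forward reaction.

A, M₂Z₃ (reactants)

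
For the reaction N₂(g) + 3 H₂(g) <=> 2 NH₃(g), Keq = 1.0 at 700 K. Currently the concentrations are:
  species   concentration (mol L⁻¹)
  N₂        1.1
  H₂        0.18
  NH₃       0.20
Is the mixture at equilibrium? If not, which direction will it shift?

Q = [NH₃]² / ([N₂]·[H₂]³) = (0.20)² / ((1.1)·(0.18)³) = 6.2
Q = 6.2 > Keq = 1.0: net reverse reaction.

no; Q > K, reaction proceeds in reverse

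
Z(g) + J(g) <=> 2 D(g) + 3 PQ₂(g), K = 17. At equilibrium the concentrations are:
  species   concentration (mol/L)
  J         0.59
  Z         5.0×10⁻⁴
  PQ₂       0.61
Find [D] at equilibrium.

[D] = 0.15 mol/L

At equilibrium, K = [D]²·[PQ₂]³ / ([Z]·[J]) = 17.
([D])²·(0.61)³ / ((5.0×10⁻⁴)·(0.59)) = 17
[D]² = 0.0221 ⇒ [D] = 0.15 mol/L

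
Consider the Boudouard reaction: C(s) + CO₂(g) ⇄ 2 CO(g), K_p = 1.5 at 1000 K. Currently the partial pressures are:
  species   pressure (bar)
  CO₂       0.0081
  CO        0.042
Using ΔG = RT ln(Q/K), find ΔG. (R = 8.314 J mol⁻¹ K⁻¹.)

ΔG = -16.0 kJ/mol

(C is a pure solid — omitted from Q_p.)
Q_p = P(CO)² / P(CO₂) = (0.042)² / (0.0081) = 0.218
ΔG = RT ln(Q_p/K_p) = (8.314 J mol⁻¹ K⁻¹)(1000 K) × ln(0.218/1.5)
   = (8.314 kJ/mol)(-1.929) = -16.0 kJ/mol
ΔG < 0, so the forward reaction is spontaneous (proceeds forward).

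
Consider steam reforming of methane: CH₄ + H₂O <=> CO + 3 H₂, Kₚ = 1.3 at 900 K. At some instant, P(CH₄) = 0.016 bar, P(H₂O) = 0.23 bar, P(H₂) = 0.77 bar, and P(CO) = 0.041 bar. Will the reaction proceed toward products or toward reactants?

to the left

Qₚ = P(CO)·P(H₂)³ / (P(CH₄)·P(H₂O)) = (0.041)·(0.77)³ / ((0.016)·(0.23)) = 5.1
Qₚ = 5.1 > Kₚ = 1.3, so the reverse reaction proceeds.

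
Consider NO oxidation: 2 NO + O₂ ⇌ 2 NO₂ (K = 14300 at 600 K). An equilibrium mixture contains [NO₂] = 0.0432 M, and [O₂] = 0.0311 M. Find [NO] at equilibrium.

[NO] = 0.00205 M

At equilibrium, K = [NO₂]² / ([NO]²·[O₂]) = 14300.
(0.0432)² / (([NO])²·(0.0311)) = 14300
[NO]² = 4.20×10⁻⁶ ⇒ [NO] = 0.00205 M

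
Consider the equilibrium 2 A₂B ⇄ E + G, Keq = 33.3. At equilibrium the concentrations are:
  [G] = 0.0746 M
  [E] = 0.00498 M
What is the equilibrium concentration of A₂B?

[A₂B] = 0.00334 M

At equilibrium, Keq = [E]·[G] / [A₂B]² = 33.3.
(0.00498)·(0.0746) / ([A₂B])² = 33.3
[A₂B]² = 1.12e-5 ⇒ [A₂B] = 0.00334 M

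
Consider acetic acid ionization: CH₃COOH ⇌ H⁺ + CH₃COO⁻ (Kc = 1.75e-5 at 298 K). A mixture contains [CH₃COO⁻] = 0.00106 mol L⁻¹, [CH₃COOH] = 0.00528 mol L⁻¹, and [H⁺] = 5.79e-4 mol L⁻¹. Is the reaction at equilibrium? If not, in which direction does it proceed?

reverse (toward reactants)

Qc = [H⁺]·[CH₃COO⁻] / [CH₃COOH] = (5.79e-4)·(0.00106) / (0.00528) = 1.16e-4
Qc = 1.16e-4 > Kc = 1.75e-5, so the reverse reaction proceeds.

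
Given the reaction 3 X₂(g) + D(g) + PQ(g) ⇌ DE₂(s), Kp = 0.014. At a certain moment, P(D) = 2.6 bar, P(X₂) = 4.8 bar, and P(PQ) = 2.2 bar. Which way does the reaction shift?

(DE₂ is a pure solid — omitted from Qp.)
Qp = 1 / (P(X₂)³·P(D)·P(PQ)) = 1 / ((4.8)³·(2.6)·(2.2)) = 0.0016
Qp = 0.0016 < Kp = 0.014, so the forward reaction proceeds.

toward products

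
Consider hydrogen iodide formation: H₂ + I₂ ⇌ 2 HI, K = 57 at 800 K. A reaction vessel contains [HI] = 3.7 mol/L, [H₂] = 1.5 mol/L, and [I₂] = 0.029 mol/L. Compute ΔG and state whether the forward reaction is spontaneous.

Q = [HI]² / ([H₂]·[I₂]) = (3.7)² / ((1.5)·(0.029)) = 315
ΔG = RT ln(Q/K) = (8.314 J mol⁻¹ K⁻¹)(800 K) × ln(315/57)
   = (6.651 kJ/mol)(1.710) = 11.4 kJ/mol
ΔG > 0, so the forward reaction is non-spontaneous (proceeds in reverse).

ΔG = 11.4 kJ/mol; the forward reaction is non-spontaneous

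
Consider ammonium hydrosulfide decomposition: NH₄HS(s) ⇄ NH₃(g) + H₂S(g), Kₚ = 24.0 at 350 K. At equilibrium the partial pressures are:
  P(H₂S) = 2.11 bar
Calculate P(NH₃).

P(NH₃) = 11.4 bar

(NH₄HS is a pure solid — omitted from Kₚ.)
At equilibrium, Kₚ = P(NH₃)·P(H₂S) = 24.0.
(P(NH₃))·(2.11) = 24.0
P(NH₃) = 11.4 bar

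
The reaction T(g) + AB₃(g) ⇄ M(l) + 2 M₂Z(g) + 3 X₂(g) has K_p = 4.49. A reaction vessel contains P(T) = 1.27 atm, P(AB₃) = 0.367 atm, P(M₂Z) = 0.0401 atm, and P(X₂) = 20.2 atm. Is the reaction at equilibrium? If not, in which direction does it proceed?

reverse (toward reactants)

(M is a pure liquid — omitted from Q_p.)
Q_p = P(M₂Z)²·P(X₂)³ / (P(T)·P(AB₃)) = (0.0401)²·(20.2)³ / ((1.27)·(0.367)) = 28.4
Q_p = 28.4 > K_p = 4.49, so the reverse reaction proceeds.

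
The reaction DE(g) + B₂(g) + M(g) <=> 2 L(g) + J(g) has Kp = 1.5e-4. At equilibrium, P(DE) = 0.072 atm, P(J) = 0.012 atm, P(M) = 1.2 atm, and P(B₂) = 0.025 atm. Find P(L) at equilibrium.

At equilibrium, Kp = P(L)²·P(J) / (P(DE)·P(B₂)·P(M)) = 1.5e-4.
(P(L))²·(0.012) / ((0.072)·(0.025)·(1.2)) = 1.5e-4
P(L)² = 2.70e-5 ⇒ P(L) = 0.0052 atm

P(L) = 0.0052 atm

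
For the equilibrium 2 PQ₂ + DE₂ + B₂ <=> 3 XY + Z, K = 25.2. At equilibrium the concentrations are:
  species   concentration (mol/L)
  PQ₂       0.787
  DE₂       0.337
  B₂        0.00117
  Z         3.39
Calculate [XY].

At equilibrium, K = [XY]³·[Z] / ([PQ₂]²·[DE₂]·[B₂]) = 25.2.
([XY])³·(3.39) / ((0.787)²·(0.337)·(0.00117)) = 25.2
[XY]³ = 0.00182 ⇒ [XY] = 0.122 mol/L

[XY] = 0.122 mol/L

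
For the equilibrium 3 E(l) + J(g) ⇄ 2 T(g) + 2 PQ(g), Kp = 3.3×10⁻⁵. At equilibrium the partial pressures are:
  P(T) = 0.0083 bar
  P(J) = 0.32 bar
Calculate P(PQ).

(E is a pure liquid — omitted from Kp.)
At equilibrium, Kp = P(T)²·P(PQ)² / P(J) = 3.3×10⁻⁵.
(0.0083)²·(P(PQ))² / (0.32) = 3.3×10⁻⁵
P(PQ)² = 0.153 ⇒ P(PQ) = 0.39 bar

P(PQ) = 0.39 bar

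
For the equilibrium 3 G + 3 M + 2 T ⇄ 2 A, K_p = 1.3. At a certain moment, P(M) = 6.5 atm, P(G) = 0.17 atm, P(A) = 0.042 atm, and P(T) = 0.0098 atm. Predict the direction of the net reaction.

Q_p = P(A)² / (P(G)³·P(M)³·P(T)²) = (0.042)² / ((0.17)³·(6.5)³·(0.0098)²) = 14
Q_p = 14 > K_p = 1.3, so the reverse reaction proceeds.

toward reactants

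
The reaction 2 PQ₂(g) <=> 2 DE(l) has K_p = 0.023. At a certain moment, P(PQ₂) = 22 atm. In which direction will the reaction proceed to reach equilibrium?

(DE is a pure liquid — omitted from Q_p.)
Q_p = 1 / P(PQ₂)² = 1 / (22)² = 0.0021
Q_p = 0.0021 < K_p = 0.023, so the forward reaction proceeds.

toward products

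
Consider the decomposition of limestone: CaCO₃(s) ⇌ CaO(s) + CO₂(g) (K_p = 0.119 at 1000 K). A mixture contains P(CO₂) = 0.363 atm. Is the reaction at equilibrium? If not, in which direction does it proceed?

toward reactants

(CaCO₃, CaO are pure solids — omitted from Q_p.)
Q_p = P(CO₂) = 0.363
Q_p = 0.363 > K_p = 0.119, so the reverse reaction proceeds.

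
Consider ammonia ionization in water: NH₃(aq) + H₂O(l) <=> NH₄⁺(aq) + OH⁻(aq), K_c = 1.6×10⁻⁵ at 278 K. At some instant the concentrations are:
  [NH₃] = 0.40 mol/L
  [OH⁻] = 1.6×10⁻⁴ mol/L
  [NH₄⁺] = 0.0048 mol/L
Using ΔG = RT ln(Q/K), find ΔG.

(H₂O is a pure liquid — omitted from Q_c.)
Q_c = [NH₄⁺]·[OH⁻] / [NH₃] = (0.0048)·(1.6×10⁻⁴) / (0.40) = 1.92×10⁻⁶
ΔG = RT ln(Q_c/K_c) = (8.314 J mol⁻¹ K⁻¹)(278 K) × ln(1.92×10⁻⁶/1.6×10⁻⁵)
   = (2.311 kJ/mol)(-2.120) = -4.90 kJ/mol
ΔG < 0, so the forward reaction is spontaneous (proceeds forward).

ΔG = -4.90 kJ/mol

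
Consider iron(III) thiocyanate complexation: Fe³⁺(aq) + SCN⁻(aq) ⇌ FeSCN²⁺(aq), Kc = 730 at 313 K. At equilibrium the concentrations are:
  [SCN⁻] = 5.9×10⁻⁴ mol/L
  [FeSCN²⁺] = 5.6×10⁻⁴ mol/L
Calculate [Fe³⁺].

At equilibrium, Kc = [FeSCN²⁺] / ([Fe³⁺]·[SCN⁻]) = 730.
(5.6×10⁻⁴) / (([Fe³⁺])·(5.9×10⁻⁴)) = 730
[Fe³⁺] = 0.00130 = 0.0013 mol/L

[Fe³⁺] = 0.0013 mol/L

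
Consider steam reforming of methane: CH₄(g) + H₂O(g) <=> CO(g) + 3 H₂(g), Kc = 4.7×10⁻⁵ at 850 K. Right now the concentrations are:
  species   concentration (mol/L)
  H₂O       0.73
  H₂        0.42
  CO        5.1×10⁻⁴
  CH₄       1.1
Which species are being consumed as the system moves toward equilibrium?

Qc = [CO]·[H₂]³ / ([CH₄]·[H₂O]) = (5.1×10⁻⁴)·(0.42)³ / ((1.1)·(0.73)) = 4.7×10⁻⁵
Qc = 4.7×10⁻⁵ = Kc; the system is at equilibrium.

none (at equilibrium)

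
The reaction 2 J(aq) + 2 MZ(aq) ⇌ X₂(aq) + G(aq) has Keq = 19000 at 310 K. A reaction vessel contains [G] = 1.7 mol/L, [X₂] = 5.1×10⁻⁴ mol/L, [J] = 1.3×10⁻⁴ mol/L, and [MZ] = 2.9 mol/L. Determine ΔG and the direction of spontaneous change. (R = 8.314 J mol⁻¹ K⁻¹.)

ΔG = -2.93 kJ/mol; the forward reaction is spontaneous

Q = [X₂]·[G] / ([J]²·[MZ]²) = (5.1×10⁻⁴)·(1.7) / ((1.3×10⁻⁴)²·(2.9)²) = 6100
ΔG = RT ln(Q/Keq) = (8.314 J mol⁻¹ K⁻¹)(310 K) × ln(6100/19000)
   = (2.577 kJ/mol)(-1.136) = -2.93 kJ/mol
ΔG < 0, so the forward reaction is spontaneous (proceeds forward).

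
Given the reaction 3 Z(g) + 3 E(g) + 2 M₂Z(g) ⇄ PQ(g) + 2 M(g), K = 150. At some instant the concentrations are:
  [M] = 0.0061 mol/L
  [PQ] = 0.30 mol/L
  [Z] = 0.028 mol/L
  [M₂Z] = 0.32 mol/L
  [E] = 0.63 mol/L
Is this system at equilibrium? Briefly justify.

Q = [PQ]·[M]² / ([Z]³·[E]³·[M₂Z]²) = (0.30)·(0.0061)² / ((0.028)³·(0.63)³·(0.32)²) = 20
Q = 20 < K = 150: net forward reaction.

no; Q < K, reaction proceeds forward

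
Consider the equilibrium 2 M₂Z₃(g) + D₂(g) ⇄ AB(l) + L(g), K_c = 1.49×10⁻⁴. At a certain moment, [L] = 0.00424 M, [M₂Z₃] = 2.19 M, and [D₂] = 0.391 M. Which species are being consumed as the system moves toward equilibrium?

(AB is a pure liquid — omitted from Q_c.)
Q_c = [L] / ([M₂Z₃]²·[D₂]) = (0.00424) / ((2.19)²·(0.391)) = 0.00226
Q_c = 0.00226 > K_c = 1.49×10⁻⁴: net reverse reaction.

AB, L (products)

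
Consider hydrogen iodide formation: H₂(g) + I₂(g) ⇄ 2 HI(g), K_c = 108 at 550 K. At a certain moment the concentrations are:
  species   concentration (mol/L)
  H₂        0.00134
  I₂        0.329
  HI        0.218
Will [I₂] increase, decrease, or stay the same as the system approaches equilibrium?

Q_c = [HI]² / ([H₂]·[I₂]) = (0.218)² / ((0.00134)·(0.329)) = 108
Q_c = 108 = K_c; the system is at equilibrium.

stay the same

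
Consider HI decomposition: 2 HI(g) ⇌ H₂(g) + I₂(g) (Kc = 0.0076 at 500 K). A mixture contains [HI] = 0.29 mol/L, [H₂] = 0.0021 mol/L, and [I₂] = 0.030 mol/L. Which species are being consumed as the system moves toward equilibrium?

HI (reactants)

Qc = [H₂]·[I₂] / [HI]² = (0.0021)·(0.030) / (0.29)² = 7.5×10⁻⁴
Qc = 7.5×10⁻⁴ < Kc = 0.0076: net forward reaction.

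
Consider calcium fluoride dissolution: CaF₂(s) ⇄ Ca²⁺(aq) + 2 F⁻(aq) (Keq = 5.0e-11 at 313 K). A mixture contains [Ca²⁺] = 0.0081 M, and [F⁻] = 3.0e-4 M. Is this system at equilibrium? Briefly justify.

(CaF₂ is a pure solid — omitted from Q.)
Q = [Ca²⁺]·[F⁻]² = (0.0081)·(3.0e-4)² = 7.3e-10
Q = 7.3e-10 > Keq = 5.0e-11: net reverse reaction.

no; Q > K, reaction proceeds in reverse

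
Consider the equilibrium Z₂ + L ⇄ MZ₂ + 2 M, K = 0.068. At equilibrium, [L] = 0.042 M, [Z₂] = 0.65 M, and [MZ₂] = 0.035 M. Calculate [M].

At equilibrium, K = [MZ₂]·[M]² / ([Z₂]·[L]) = 0.068.
(0.035)·([M])² / ((0.65)·(0.042)) = 0.068
[M]² = 0.0530 ⇒ [M] = 0.23 M

[M] = 0.23 M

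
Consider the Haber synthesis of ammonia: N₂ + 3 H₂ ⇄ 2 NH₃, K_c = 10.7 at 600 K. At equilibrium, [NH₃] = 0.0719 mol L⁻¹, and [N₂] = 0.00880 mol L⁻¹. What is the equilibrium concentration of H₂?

At equilibrium, K_c = [NH₃]² / ([N₂]·[H₂]³) = 10.7.
(0.0719)² / ((0.00880)·([H₂])³) = 10.7
[H₂]³ = 0.0549 ⇒ [H₂] = 0.380 mol L⁻¹

[H₂] = 0.380 mol L⁻¹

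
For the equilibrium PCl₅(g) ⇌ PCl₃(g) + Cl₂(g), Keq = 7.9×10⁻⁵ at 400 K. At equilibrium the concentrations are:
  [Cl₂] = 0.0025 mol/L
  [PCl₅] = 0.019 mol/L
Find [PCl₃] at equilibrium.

[PCl₃] = 6.0×10⁻⁴ mol/L

At equilibrium, Keq = [PCl₃]·[Cl₂] / [PCl₅] = 7.9×10⁻⁵.
([PCl₃])·(0.0025) / (0.019) = 7.9×10⁻⁵
[PCl₃] = 6.00×10⁻⁴ = 6.0×10⁻⁴ mol/L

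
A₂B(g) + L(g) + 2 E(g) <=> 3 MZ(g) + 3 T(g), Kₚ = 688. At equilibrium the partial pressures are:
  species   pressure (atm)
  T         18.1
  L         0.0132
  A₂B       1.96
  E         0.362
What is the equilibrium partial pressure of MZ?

At equilibrium, Kₚ = P(MZ)³·P(T)³ / (P(A₂B)·P(L)·P(E)²) = 688.
(P(MZ))³·(18.1)³ / ((1.96)·(0.0132)·(0.362)²) = 688
P(MZ)³ = 3.93×10⁻⁴ ⇒ P(MZ) = 0.0733 atm

P(MZ) = 0.0733 atm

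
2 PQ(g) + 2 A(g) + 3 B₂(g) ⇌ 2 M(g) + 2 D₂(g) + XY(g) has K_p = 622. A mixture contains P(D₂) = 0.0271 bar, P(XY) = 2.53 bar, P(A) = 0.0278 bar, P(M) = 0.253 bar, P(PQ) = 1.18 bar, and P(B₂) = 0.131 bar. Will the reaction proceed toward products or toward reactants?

Q_p = P(M)²·P(D₂)²·P(XY) / (P(PQ)²·P(A)²·P(B₂)³) = (0.253)²·(0.0271)²·(2.53) / ((1.18)²·(0.0278)²·(0.131)³) = 49.2
Q_p = 49.2 < K_p = 622, so the forward reaction proceeds.

in the forward direction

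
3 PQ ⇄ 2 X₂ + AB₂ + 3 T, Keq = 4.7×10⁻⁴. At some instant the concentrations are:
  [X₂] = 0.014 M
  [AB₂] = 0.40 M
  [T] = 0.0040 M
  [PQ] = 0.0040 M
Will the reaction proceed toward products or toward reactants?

Q = [X₂]²·[AB₂]·[T]³ / [PQ]³ = (0.014)²·(0.40)·(0.0040)³ / (0.0040)³ = 7.8×10⁻⁵
Q = 7.8×10⁻⁵ < Keq = 4.7×10⁻⁴, so the forward reaction proceeds.

toward products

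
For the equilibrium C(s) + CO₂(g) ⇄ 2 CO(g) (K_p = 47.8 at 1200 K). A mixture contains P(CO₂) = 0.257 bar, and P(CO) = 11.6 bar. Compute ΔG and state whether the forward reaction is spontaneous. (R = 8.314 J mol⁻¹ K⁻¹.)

(C is a pure solid — omitted from Q_p.)
Q_p = P(CO)² / P(CO₂) = (11.6)² / (0.257) = 524
ΔG = RT ln(Q_p/K_p) = (8.314 J mol⁻¹ K⁻¹)(1200 K) × ln(524/47.8)
   = (9.977 kJ/mol)(2.394) = 23.9 kJ/mol
ΔG > 0, so the forward reaction is non-spontaneous (proceeds in reverse).

ΔG = 23.9 kJ/mol; the forward reaction is non-spontaneous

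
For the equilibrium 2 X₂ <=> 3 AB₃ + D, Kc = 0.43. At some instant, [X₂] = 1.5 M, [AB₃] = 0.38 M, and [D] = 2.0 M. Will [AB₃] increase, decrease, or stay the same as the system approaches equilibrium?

increase

Qc = [AB₃]³·[D] / [X₂]² = (0.38)³·(2.0) / (1.5)² = 0.049
Qc = 0.049 < Kc = 0.43: net forward reaction.
AB₃ is a product, so it increases.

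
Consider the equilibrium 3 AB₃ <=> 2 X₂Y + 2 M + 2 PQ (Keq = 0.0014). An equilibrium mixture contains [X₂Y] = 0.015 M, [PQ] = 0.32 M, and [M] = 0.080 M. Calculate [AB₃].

At equilibrium, Keq = [X₂Y]²·[M]²·[PQ]² / [AB₃]³ = 0.0014.
(0.015)²·(0.080)²·(0.32)² / ([AB₃])³ = 0.0014
[AB₃]³ = 1.05×10⁻⁴ ⇒ [AB₃] = 0.047 M

[AB₃] = 0.047 M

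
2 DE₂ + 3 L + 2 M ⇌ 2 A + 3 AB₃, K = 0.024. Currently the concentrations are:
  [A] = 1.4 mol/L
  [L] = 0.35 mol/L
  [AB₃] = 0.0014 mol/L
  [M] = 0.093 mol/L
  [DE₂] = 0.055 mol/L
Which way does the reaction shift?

Q = [A]²·[AB₃]³ / ([DE₂]²·[L]³·[M]²) = (1.4)²·(0.0014)³ / ((0.055)²·(0.35)³·(0.093)²) = 0.0048
Q = 0.0048 < K = 0.024, so the forward reaction proceeds.

forward (toward products)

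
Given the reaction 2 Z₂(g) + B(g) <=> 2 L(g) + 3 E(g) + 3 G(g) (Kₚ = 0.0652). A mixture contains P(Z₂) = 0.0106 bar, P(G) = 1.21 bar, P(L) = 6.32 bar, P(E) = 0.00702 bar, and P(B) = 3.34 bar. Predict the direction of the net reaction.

Qₚ = P(L)²·P(E)³·P(G)³ / (P(Z₂)²·P(B)) = (6.32)²·(0.00702)³·(1.21)³ / ((0.0106)²·(3.34)) = 0.0652
Qₚ = 0.0652 = Kₚ, so the system is already at equilibrium.

at equilibrium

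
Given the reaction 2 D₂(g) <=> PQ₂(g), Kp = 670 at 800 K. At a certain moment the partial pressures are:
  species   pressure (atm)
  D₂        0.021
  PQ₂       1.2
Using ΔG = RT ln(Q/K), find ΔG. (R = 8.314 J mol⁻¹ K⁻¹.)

ΔG = 9.32 kJ/mol

Qp = P(PQ₂) / P(D₂)² = (1.2) / (0.021)² = 2720
ΔG = RT ln(Qp/Kp) = (8.314 J mol⁻¹ K⁻¹)(800 K) × ln(2720/670)
   = (6.651 kJ/mol)(1.401) = 9.32 kJ/mol
ΔG > 0, so the forward reaction is non-spontaneous (proceeds in reverse).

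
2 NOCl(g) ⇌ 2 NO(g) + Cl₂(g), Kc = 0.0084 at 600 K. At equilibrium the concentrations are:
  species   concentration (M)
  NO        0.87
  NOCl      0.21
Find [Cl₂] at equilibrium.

[Cl₂] = 4.9e-4 M

At equilibrium, Kc = [NO]²·[Cl₂] / [NOCl]² = 0.0084.
(0.87)²·([Cl₂]) / (0.21)² = 0.0084
[Cl₂] = 4.89e-4 = 4.9e-4 M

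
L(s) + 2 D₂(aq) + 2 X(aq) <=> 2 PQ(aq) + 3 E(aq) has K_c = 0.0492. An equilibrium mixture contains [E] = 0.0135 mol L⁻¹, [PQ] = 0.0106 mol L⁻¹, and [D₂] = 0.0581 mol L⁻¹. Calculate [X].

[X] = 0.00129 mol L⁻¹

(L is a pure solid — omitted from K_c.)
At equilibrium, K_c = [PQ]²·[E]³ / ([D₂]²·[X]²) = 0.0492.
(0.0106)²·(0.0135)³ / ((0.0581)²·([X])²) = 0.0492
[X]² = 1.66×10⁻⁶ ⇒ [X] = 0.00129 mol L⁻¹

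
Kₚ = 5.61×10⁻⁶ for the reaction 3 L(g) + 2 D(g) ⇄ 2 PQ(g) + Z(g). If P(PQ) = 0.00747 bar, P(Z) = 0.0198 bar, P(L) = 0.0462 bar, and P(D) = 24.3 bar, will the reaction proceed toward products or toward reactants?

Qₚ = P(PQ)²·P(Z) / (P(L)³·P(D)²) = (0.00747)²·(0.0198) / ((0.0462)³·(24.3)²) = 1.90×10⁻⁵
Qₚ = 1.90×10⁻⁵ > Kₚ = 5.61×10⁻⁶, so the reverse reaction proceeds.

to the left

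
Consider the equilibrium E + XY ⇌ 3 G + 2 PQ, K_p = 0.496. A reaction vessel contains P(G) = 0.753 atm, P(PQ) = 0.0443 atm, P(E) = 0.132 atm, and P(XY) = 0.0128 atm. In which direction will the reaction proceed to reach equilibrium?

Q_p = P(G)³·P(PQ)² / (P(E)·P(XY)) = (0.753)³·(0.0443)² / ((0.132)·(0.0128)) = 0.496
Q_p = 0.496 = K_p, so the system is already at equilibrium.

at equilibrium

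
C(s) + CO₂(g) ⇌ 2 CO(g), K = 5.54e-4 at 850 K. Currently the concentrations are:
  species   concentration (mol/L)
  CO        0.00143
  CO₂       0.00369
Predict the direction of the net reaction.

(C is a pure solid — omitted from Q.)
Q = [CO]² / [CO₂] = (0.00143)² / (0.00369) = 5.54e-4
Q = 5.54e-4 = K, so the system is already at equilibrium.

neither direction; the system is at equilibrium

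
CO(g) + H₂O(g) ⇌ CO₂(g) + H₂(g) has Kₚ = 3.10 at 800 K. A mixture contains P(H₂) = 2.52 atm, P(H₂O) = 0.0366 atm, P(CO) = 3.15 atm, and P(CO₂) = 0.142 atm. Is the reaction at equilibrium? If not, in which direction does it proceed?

Qₚ = P(CO₂)·P(H₂) / (P(CO)·P(H₂O)) = (0.142)·(2.52) / ((3.15)·(0.0366)) = 3.10
Qₚ = 3.10 = Kₚ, so the system is already at equilibrium.

neither direction; the system is at equilibrium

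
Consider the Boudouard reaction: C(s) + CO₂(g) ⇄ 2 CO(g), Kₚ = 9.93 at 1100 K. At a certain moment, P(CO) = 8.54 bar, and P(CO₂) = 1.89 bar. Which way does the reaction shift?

toward reactants

(C is a pure solid — omitted from Qₚ.)
Qₚ = P(CO)² / P(CO₂) = (8.54)² / (1.89) = 38.6
Qₚ = 38.6 > Kₚ = 9.93, so the reverse reaction proceeds.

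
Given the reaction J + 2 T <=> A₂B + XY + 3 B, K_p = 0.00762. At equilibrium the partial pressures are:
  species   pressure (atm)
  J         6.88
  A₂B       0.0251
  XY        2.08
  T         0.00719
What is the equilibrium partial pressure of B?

P(B) = 0.0373 atm

At equilibrium, K_p = P(A₂B)·P(XY)·P(B)³ / (P(J)·P(T)²) = 0.00762.
(0.0251)·(2.08)·(P(B))³ / ((6.88)·(0.00719)²) = 0.00762
P(B)³ = 5.19×10⁻⁵ ⇒ P(B) = 0.0373 atm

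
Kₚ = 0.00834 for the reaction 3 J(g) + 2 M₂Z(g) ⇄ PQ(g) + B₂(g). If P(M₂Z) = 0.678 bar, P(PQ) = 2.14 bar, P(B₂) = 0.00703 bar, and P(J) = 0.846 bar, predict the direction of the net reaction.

Qₚ = P(PQ)·P(B₂) / (P(J)³·P(M₂Z)²) = (2.14)·(0.00703) / ((0.846)³·(0.678)²) = 0.0541
Qₚ = 0.0541 > Kₚ = 0.00834, so the reverse reaction proceeds.

to the left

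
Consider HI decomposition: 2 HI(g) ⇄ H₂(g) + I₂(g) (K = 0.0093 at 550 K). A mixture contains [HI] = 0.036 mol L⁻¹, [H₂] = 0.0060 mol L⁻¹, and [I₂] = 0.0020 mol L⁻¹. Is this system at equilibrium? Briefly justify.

yes, at equilibrium

Q = [H₂]·[I₂] / [HI]² = (0.0060)·(0.0020) / (0.036)² = 0.0093
Q = 0.0093 = K; the system is at equilibrium.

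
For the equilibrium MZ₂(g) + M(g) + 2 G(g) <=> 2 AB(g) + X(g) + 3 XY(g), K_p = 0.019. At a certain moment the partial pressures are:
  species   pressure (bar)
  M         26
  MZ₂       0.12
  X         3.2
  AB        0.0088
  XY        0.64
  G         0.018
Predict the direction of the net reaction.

Q_p = P(AB)²·P(X)·P(XY)³ / (P(MZ₂)·P(M)·P(G)²) = (0.0088)²·(3.2)·(0.64)³ / ((0.12)·(26)·(0.018)²) = 0.064
Q_p = 0.064 > K_p = 0.019, so the reverse reaction proceeds.

toward reactants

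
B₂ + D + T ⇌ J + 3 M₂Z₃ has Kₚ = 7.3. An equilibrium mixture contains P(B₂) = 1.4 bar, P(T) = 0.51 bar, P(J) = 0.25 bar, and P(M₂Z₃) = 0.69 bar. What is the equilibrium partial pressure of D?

At equilibrium, Kₚ = P(J)·P(M₂Z₃)³ / (P(B₂)·P(D)·P(T)) = 7.3.
(0.25)·(0.69)³ / ((1.4)·(P(D))·(0.51)) = 7.3
P(D) = 0.0158 = 0.016 bar

P(D) = 0.016 bar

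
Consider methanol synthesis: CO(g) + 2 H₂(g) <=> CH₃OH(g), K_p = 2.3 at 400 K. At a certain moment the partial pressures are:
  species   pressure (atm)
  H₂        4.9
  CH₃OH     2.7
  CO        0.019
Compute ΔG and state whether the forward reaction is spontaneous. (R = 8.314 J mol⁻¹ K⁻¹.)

Q_p = P(CH₃OH) / (P(CO)·P(H₂)²) = (2.7) / ((0.019)·(4.9)²) = 5.92
ΔG = RT ln(Q_p/K_p) = (8.314 J mol⁻¹ K⁻¹)(400 K) × ln(5.92/2.3)
   = (3.326 kJ/mol)(0.9454) = 3.14 kJ/mol
ΔG > 0, so the forward reaction is non-spontaneous (proceeds in reverse).

ΔG = 3.14 kJ/mol; the forward reaction is non-spontaneous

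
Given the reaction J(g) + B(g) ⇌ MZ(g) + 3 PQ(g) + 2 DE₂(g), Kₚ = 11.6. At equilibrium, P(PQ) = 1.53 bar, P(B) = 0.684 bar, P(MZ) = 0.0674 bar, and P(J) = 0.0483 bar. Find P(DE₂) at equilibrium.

P(DE₂) = 1.26 bar

At equilibrium, Kₚ = P(MZ)·P(PQ)³·P(DE₂)² / (P(J)·P(B)) = 11.6.
(0.0674)·(1.53)³·(P(DE₂))² / ((0.0483)·(0.684)) = 11.6
P(DE₂)² = 1.59 ⇒ P(DE₂) = 1.26 bar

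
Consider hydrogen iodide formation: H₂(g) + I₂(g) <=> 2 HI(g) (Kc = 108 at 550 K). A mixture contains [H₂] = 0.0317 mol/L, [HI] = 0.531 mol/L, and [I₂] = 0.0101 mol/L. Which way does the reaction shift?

Qc = [HI]² / ([H₂]·[I₂]) = (0.531)² / ((0.0317)·(0.0101)) = 881
Qc = 881 > Kc = 108, so the reverse reaction proceeds.

in the reverse direction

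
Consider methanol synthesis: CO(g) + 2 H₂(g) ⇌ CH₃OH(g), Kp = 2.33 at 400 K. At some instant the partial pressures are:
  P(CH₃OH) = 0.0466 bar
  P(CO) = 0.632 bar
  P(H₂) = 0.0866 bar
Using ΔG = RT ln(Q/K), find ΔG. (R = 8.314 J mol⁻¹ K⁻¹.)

Qp = P(CH₃OH) / (P(CO)·P(H₂)²) = (0.0466) / ((0.632)·(0.0866)²) = 9.83
ΔG = RT ln(Qp/Kp) = (8.314 J mol⁻¹ K⁻¹)(400 K) × ln(9.83/2.33)
   = (3.326 kJ/mol)(1.440) = 4.79 kJ/mol
ΔG > 0, so the forward reaction is non-spontaneous (proceeds in reverse).

ΔG = 4.79 kJ/mol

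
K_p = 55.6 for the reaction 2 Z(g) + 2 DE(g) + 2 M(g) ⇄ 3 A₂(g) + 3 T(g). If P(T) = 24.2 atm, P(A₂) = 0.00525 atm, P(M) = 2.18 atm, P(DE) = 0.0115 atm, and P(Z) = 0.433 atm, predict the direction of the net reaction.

Q_p = P(A₂)³·P(T)³ / (P(Z)²·P(DE)²·P(M)²) = (0.00525)³·(24.2)³ / ((0.433)²·(0.0115)²·(2.18)²) = 17.4
Q_p = 17.4 < K_p = 55.6, so the forward reaction proceeds.

toward products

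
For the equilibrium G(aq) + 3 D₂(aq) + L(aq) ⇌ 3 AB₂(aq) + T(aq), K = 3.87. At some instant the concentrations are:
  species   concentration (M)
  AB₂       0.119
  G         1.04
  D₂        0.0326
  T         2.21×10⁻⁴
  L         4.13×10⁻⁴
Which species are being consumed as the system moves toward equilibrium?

AB₂, T (products)

Q = [AB₂]³·[T] / ([G]·[D₂]³·[L]) = (0.119)³·(2.21×10⁻⁴) / ((1.04)·(0.0326)³·(4.13×10⁻⁴)) = 25.0
Q = 25.0 > K = 3.87: net reverse reaction.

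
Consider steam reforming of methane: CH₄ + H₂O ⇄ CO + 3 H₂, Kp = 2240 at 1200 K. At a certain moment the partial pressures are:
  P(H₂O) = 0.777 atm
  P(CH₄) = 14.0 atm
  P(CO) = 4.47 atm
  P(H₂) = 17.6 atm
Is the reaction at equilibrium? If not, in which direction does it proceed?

Qp = P(CO)·P(H₂)³ / (P(CH₄)·P(H₂O)) = (4.47)·(17.6)³ / ((14.0)·(0.777)) = 2240
Qp = 2240 = Kp, so the system is already at equilibrium.

no net change (already at equilibrium)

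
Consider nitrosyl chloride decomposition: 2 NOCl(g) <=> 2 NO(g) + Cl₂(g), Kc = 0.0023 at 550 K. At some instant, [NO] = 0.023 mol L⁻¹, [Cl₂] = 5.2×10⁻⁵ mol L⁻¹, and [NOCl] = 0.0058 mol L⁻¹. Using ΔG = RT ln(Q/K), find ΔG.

ΔG = -4.73 kJ/mol

Qc = [NO]²·[Cl₂] / [NOCl]² = (0.023)²·(5.2×10⁻⁵) / (0.0058)² = 8.18×10⁻⁴
ΔG = RT ln(Qc/Kc) = (8.314 J mol⁻¹ K⁻¹)(550 K) × ln(8.18×10⁻⁴/0.0023)
   = (4.573 kJ/mol)(-1.034) = -4.73 kJ/mol
ΔG < 0, so the forward reaction is spontaneous (proceeds forward).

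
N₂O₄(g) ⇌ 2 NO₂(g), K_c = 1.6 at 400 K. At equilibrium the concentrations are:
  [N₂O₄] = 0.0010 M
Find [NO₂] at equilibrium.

At equilibrium, K_c = [NO₂]² / [N₂O₄] = 1.6.
([NO₂])² / (0.0010) = 1.6
[NO₂]² = 0.00160 ⇒ [NO₂] = 0.040 M

[NO₂] = 0.040 M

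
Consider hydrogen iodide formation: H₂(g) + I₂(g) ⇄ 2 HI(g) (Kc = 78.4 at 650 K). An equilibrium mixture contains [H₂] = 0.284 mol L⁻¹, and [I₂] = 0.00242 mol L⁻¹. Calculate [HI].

At equilibrium, Kc = [HI]² / ([H₂]·[I₂]) = 78.4.
([HI])² / ((0.284)·(0.00242)) = 78.4
[HI]² = 0.0539 ⇒ [HI] = 0.232 mol L⁻¹

[HI] = 0.232 mol L⁻¹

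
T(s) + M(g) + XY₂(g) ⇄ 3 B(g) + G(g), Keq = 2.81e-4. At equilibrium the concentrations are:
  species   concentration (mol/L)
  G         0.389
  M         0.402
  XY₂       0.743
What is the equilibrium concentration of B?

(T is a pure solid — omitted from Keq.)
At equilibrium, Keq = [B]³·[G] / ([M]·[XY₂]) = 2.81e-4.
([B])³·(0.389) / ((0.402)·(0.743)) = 2.81e-4
[B]³ = 2.16e-4 ⇒ [B] = 0.0600 mol/L

[B] = 0.0600 mol/L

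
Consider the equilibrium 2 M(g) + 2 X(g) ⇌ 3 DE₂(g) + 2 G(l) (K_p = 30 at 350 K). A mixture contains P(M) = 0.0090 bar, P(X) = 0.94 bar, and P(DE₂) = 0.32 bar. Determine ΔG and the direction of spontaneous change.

ΔG = 7.93 kJ/mol; the forward reaction is non-spontaneous

(G is a pure liquid — omitted from Q_p.)
Q_p = P(DE₂)³ / (P(M)²·P(X)²) = (0.32)³ / ((0.0090)²·(0.94)²) = 458
ΔG = RT ln(Q_p/K_p) = (8.314 J mol⁻¹ K⁻¹)(350 K) × ln(458/30)
   = (2.910 kJ/mol)(2.726) = 7.93 kJ/mol
ΔG > 0, so the forward reaction is non-spontaneous (proceeds in reverse).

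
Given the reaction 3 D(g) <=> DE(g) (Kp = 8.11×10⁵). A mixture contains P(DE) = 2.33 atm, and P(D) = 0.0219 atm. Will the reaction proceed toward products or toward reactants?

toward products

Qp = P(DE) / P(D)³ = (2.33) / (0.0219)³ = 2.22×10⁵
Qp = 2.22×10⁵ < Kp = 8.11×10⁵, so the forward reaction proceeds.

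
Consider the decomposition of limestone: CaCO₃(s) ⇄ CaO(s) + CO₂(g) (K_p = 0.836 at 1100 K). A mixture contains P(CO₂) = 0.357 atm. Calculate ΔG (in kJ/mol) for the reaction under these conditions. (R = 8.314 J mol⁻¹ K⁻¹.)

ΔG = -7.78 kJ/mol

(CaCO₃, CaO are pure solids — omitted from Q_p.)
Q_p = P(CO₂) = 0.357
ΔG = RT ln(Q_p/K_p) = (8.314 J mol⁻¹ K⁻¹)(1100 K) × ln(0.357/0.836)
   = (9.145 kJ/mol)(-0.8509) = -7.78 kJ/mol
ΔG < 0, so the forward reaction is spontaneous (proceeds forward).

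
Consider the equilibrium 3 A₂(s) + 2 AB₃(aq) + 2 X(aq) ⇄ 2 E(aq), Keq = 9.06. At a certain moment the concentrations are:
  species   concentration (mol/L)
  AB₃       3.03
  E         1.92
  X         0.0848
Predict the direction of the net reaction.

in the reverse direction

(A₂ is a pure solid — omitted from Q.)
Q = [E]² / ([AB₃]²·[X]²) = (1.92)² / ((3.03)²·(0.0848)²) = 55.8
Q = 55.8 > Keq = 9.06, so the reverse reaction proceeds.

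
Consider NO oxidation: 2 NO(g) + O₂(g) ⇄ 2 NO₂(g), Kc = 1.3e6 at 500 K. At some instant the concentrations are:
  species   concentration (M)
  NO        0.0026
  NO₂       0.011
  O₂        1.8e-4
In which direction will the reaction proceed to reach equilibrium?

in the forward direction

Qc = [NO₂]² / ([NO]²·[O₂]) = (0.011)² / ((0.0026)²·(1.8e-4)) = 99000
Qc = 99000 < Kc = 1.3e6, so the forward reaction proceeds.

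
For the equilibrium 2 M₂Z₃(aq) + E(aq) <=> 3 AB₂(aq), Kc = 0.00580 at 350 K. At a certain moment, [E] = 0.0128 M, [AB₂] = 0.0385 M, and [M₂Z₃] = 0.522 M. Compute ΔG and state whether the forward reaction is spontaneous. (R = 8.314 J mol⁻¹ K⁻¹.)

Qc = [AB₂]³ / ([M₂Z₃]²·[E]) = (0.0385)³ / ((0.522)²·(0.0128)) = 0.0164
ΔG = RT ln(Qc/Kc) = (8.314 J mol⁻¹ K⁻¹)(350 K) × ln(0.0164/0.00580)
   = (2.910 kJ/mol)(1.039) = 3.02 kJ/mol
ΔG > 0, so the forward reaction is non-spontaneous (proceeds in reverse).

ΔG = 3.02 kJ/mol; the forward reaction is non-spontaneous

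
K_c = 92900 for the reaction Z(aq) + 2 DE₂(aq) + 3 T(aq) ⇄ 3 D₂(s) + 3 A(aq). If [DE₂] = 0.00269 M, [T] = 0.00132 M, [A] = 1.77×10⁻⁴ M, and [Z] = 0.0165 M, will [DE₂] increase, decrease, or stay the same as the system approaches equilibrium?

(D₂ is a pure solid — omitted from Q_c.)
Q_c = [A]³ / ([Z]·[DE₂]²·[T]³) = (1.77×10⁻⁴)³ / ((0.0165)·(0.00269)²·(0.00132)³) = 20200
Q_c = 20200 < K_c = 92900: net forward reaction.
DE₂ is a reactant, so it decreases.

decrease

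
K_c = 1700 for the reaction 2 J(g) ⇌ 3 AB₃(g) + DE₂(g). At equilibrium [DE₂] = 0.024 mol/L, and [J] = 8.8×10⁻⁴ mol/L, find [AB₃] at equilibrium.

At equilibrium, K_c = [AB₃]³·[DE₂] / [J]² = 1700.
([AB₃])³·(0.024) / (8.8×10⁻⁴)² = 1700
[AB₃]³ = 0.0549 ⇒ [AB₃] = 0.38 mol/L

[AB₃] = 0.38 mol/L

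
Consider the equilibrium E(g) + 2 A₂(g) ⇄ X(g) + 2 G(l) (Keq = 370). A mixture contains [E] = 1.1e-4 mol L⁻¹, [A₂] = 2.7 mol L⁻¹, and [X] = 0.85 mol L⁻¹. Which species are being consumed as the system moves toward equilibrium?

(G is a pure liquid — omitted from Q.)
Q = [X] / ([E]·[A₂]²) = (0.85) / ((1.1e-4)·(2.7)²) = 1100
Q = 1100 > Keq = 370: net reverse reaction.

X, G (products)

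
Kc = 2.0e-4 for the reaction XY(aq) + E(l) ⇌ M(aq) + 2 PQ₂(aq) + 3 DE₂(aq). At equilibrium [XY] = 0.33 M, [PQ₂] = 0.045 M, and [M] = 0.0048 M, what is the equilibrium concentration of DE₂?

[DE₂] = 1.9 M

(E is a pure liquid — omitted from Kc.)
At equilibrium, Kc = [M]·[PQ₂]²·[DE₂]³ / [XY] = 2.0e-4.
(0.0048)·(0.045)²·([DE₂])³ / (0.33) = 2.0e-4
[DE₂]³ = 6.79 ⇒ [DE₂] = 1.9 M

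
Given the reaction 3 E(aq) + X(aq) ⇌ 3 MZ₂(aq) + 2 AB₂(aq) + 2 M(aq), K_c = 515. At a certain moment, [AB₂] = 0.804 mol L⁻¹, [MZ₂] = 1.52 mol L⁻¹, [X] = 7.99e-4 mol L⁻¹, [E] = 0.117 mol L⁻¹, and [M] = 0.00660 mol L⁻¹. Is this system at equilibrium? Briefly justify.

Q_c = [MZ₂]³·[AB₂]²·[M]² / ([E]³·[X]) = (1.52)³·(0.804)²·(0.00660)² / ((0.117)³·(7.99e-4)) = 77.3
Q_c = 77.3 < K_c = 515: net forward reaction.

no; Q < K, reaction proceeds forward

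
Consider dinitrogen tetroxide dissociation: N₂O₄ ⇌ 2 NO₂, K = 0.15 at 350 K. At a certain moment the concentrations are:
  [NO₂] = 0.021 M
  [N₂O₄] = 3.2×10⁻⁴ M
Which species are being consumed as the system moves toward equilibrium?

NO₂ (products)

Q = [NO₂]² / [N₂O₄] = (0.021)² / (3.2×10⁻⁴) = 1.4
Q = 1.4 > K = 0.15: net reverse reaction.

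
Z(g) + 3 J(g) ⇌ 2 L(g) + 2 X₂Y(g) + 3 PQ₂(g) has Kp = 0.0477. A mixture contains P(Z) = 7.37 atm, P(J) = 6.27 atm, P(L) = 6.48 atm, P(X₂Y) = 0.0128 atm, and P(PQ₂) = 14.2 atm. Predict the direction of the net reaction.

in the forward direction

Qp = P(L)²·P(X₂Y)²·P(PQ₂)³ / (P(Z)·P(J)³) = (6.48)²·(0.0128)²·(14.2)³ / ((7.37)·(6.27)³) = 0.0108
Qp = 0.0108 < Kp = 0.0477, so the forward reaction proceeds.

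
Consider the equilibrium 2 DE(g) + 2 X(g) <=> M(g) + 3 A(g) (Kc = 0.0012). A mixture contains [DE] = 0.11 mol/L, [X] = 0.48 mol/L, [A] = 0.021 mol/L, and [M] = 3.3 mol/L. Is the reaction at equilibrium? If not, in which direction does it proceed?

reverse (toward reactants)

Qc = [M]·[A]³ / ([DE]²·[X]²) = (3.3)·(0.021)³ / ((0.11)²·(0.48)²) = 0.011
Qc = 0.011 > Kc = 0.0012, so the reverse reaction proceeds.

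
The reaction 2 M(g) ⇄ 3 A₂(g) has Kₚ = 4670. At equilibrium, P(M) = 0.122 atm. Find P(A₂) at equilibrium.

At equilibrium, Kₚ = P(A₂)³ / P(M)² = 4670.
(P(A₂))³ / (0.122)² = 4670
P(A₂)³ = 69.5 ⇒ P(A₂) = 4.11 atm

P(A₂) = 4.11 atm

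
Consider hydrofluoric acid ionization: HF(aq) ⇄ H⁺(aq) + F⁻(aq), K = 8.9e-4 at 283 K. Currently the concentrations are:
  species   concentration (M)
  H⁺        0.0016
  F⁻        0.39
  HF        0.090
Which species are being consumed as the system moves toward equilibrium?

Q = [H⁺]·[F⁻] / [HF] = (0.0016)·(0.39) / (0.090) = 0.0069
Q = 0.0069 > K = 8.9e-4: net reverse reaction.

H⁺, F⁻ (products)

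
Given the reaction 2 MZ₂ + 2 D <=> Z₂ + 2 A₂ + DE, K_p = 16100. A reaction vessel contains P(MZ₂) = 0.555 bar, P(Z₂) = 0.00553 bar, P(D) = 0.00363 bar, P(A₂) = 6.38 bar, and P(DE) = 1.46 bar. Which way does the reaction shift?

Q_p = P(Z₂)·P(A₂)²·P(DE) / (P(MZ₂)²·P(D)²) = (0.00553)·(6.38)²·(1.46) / ((0.555)²·(0.00363)²) = 81000
Q_p = 81000 > K_p = 16100, so the reverse reaction proceeds.

reverse (toward reactants)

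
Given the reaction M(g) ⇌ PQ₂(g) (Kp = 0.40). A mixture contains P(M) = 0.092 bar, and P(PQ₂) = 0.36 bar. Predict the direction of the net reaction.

reverse (toward reactants)

Qp = P(PQ₂) / P(M) = (0.36) / (0.092) = 3.9
Qp = 3.9 > Kp = 0.40, so the reverse reaction proceeds.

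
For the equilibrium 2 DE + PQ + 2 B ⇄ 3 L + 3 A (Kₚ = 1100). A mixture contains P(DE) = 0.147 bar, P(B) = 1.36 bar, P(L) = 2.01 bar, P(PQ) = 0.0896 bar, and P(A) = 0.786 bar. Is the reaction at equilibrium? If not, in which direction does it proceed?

Qₚ = P(L)³·P(A)³ / (P(DE)²·P(PQ)·P(B)²) = (2.01)³·(0.786)³ / ((0.147)²·(0.0896)·(1.36)²) = 1100
Qₚ = 1100 = Kₚ, so the system is already at equilibrium.

neither direction; the system is at equilibrium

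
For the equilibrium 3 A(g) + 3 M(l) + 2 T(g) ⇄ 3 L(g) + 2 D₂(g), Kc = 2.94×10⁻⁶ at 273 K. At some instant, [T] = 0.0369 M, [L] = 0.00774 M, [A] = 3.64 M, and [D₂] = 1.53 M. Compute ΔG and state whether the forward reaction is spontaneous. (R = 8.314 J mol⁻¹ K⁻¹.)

ΔG = 3.92 kJ/mol; the forward reaction is non-spontaneous

(M is a pure liquid — omitted from Qc.)
Qc = [L]³·[D₂]² / ([A]³·[T]²) = (0.00774)³·(1.53)² / ((3.64)³·(0.0369)²) = 1.65×10⁻⁵
ΔG = RT ln(Qc/Kc) = (8.314 J mol⁻¹ K⁻¹)(273 K) × ln(1.65×10⁻⁵/2.94×10⁻⁶)
   = (2.270 kJ/mol)(1.725) = 3.92 kJ/mol
ΔG > 0, so the forward reaction is non-spontaneous (proceeds in reverse).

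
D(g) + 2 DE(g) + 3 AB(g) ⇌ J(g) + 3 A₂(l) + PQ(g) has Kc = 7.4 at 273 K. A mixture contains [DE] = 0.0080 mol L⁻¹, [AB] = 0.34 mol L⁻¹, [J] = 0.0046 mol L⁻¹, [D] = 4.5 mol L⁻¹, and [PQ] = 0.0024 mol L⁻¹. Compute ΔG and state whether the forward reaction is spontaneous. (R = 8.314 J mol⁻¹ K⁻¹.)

(A₂ is a pure liquid — omitted from Qc.)
Qc = [J]·[PQ] / ([D]·[DE]²·[AB]³) = (0.0046)·(0.0024) / ((4.5)·(0.0080)²·(0.34)³) = 0.975
ΔG = RT ln(Qc/Kc) = (8.314 J mol⁻¹ K⁻¹)(273 K) × ln(0.975/7.4)
   = (2.270 kJ/mol)(-2.027) = -4.60 kJ/mol
ΔG < 0, so the forward reaction is spontaneous (proceeds forward).

ΔG = -4.60 kJ/mol; the forward reaction is spontaneous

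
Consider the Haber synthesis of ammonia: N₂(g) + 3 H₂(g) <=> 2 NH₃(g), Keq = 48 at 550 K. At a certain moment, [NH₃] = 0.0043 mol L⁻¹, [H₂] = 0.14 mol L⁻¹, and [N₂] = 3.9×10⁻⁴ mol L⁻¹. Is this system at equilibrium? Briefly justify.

Q = [NH₃]² / ([N₂]·[H₂]³) = (0.0043)² / ((3.9×10⁻⁴)·(0.14)³) = 17
Q = 17 < Keq = 48: net forward reaction.

no; Q < K, reaction proceeds forward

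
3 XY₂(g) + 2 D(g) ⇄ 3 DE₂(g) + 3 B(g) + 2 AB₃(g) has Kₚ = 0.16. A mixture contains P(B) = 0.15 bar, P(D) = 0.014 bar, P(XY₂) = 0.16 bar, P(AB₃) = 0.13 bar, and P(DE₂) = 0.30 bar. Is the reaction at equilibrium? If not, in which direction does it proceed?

Qₚ = P(DE₂)³·P(B)³·P(AB₃)² / (P(XY₂)³·P(D)²) = (0.30)³·(0.15)³·(0.13)² / ((0.16)³·(0.014)²) = 1.9
Qₚ = 1.9 > Kₚ = 0.16, so the reverse reaction proceeds.

reverse (toward reactants)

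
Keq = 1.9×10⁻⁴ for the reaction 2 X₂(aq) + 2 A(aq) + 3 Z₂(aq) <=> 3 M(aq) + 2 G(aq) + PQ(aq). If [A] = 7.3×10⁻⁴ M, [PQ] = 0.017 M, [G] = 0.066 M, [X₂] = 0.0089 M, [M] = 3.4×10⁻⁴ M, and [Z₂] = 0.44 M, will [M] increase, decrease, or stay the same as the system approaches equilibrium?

decrease

Q = [M]³·[G]²·[PQ] / ([X₂]²·[A]²·[Z₂]³) = (3.4×10⁻⁴)³·(0.066)²·(0.017) / ((0.0089)²·(7.3×10⁻⁴)²·(0.44)³) = 8.1×10⁻⁴
Q = 8.1×10⁻⁴ > Keq = 1.9×10⁻⁴: net reverse reaction.
M is a product, so it decreases.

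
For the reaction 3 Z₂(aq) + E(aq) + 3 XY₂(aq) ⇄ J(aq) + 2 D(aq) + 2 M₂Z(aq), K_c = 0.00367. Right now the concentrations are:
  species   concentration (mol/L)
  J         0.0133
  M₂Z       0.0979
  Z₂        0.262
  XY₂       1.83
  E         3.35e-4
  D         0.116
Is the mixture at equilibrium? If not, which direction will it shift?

no; Q > K, reaction proceeds in reverse

Q_c = [J]·[D]²·[M₂Z]² / ([Z₂]³·[E]·[XY₂]³) = (0.0133)·(0.116)²·(0.0979)² / ((0.262)³·(3.35e-4)·(1.83)³) = 0.0465
Q_c = 0.0465 > K_c = 0.00367: net reverse reaction.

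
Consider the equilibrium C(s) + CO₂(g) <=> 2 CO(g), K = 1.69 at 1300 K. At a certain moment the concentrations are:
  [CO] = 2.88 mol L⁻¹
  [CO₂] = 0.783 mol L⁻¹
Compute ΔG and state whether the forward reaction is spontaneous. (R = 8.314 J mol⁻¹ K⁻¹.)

ΔG = 19.8 kJ/mol; the forward reaction is non-spontaneous

(C is a pure solid — omitted from Q.)
Q = [CO]² / [CO₂] = (2.88)² / (0.783) = 10.6
ΔG = RT ln(Q/K) = (8.314 J mol⁻¹ K⁻¹)(1300 K) × ln(10.6/1.69)
   = (10.81 kJ/mol)(1.836) = 19.8 kJ/mol
ΔG > 0, so the forward reaction is non-spontaneous (proceeds in reverse).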